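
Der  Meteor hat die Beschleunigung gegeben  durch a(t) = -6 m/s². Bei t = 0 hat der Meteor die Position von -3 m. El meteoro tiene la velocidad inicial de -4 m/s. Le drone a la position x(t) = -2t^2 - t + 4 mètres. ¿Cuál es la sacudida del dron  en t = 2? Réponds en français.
Pour résoudre ceci, nous devons prendre 3 dérivées de notre équation de la position x(t) = -2·t^2 - t + 4. En prenant d/dt de x(t), nous trouvons v(t) = -4·t - 1. En prenant d/dt de v(t), nous trouvons a(t) = -4. En dérivant l'accélération, nous obtenons le jerk: j(t) = 0. Nous avons le jerk j(t) = 0. En substituant t = 2: j(2) = 0.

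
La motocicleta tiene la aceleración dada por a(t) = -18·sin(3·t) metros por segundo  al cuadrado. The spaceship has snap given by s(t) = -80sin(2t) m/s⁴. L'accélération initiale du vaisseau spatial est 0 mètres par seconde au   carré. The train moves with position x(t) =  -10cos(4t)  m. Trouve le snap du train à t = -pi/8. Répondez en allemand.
Um dies zu lösen, müssen wir 4 Ableitungen unserer Gleichung für die Position x(t) = -10·cos(4·t) nehmen. Die Ableitung von der Position ergibt die Geschwindigkeit: v(t) = 40·sin(4·t). Mit d/dt von v(t) finden wir a(t) = 160·cos(4·t). Durch Ableiten von der Beschleunigung erhalten wir den Ruck: j(t) = -640·sin(4·t). Durch Ableiten von dem Ruck erhalten wir den Snap: s(t) = -2560·cos(4·t). Mit s(t) = -2560·cos(4·t) und Einsetzen von t = -pi/8, finden wir s = 0.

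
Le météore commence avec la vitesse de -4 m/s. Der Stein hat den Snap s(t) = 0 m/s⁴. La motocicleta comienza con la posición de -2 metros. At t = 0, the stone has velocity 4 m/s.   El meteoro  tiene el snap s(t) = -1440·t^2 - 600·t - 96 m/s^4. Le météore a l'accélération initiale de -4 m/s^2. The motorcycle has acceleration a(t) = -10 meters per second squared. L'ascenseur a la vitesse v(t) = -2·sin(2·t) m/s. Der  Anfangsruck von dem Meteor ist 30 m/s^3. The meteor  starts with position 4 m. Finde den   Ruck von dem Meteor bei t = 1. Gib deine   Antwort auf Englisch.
To solve this, we need to take 1 antiderivative of our snap equation s(t) = -1440·t^2 - 600·t - 96. Finding the antiderivative of s(t) and using j(0) = 30: j(t) = -480·t^3 - 300·t^2 - 96·t + 30. Using j(t) = -480·t^3 - 300·t^2 - 96·t + 30 and substituting t = 1, we find j = -846.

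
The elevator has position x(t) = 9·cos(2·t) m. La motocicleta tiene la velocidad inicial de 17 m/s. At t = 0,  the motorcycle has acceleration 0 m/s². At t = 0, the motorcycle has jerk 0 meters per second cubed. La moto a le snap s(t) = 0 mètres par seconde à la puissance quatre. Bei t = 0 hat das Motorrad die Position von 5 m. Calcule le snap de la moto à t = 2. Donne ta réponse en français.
Nous avons le snap s(t) = 0. En substituant t = 2: s(2) = 0.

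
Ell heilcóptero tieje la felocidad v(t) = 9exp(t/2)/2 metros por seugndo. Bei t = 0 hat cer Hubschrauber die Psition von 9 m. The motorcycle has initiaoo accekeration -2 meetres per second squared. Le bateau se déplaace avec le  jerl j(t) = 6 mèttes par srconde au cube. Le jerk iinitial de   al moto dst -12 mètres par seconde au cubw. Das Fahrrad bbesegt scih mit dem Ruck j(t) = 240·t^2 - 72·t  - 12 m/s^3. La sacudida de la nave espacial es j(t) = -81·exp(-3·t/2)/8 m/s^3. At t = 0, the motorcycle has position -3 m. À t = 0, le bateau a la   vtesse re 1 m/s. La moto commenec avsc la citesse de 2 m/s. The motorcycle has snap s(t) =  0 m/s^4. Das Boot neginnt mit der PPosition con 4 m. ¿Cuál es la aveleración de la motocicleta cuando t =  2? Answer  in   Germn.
Wir müssen die Stammfunktion unserer Gleichung für den Snap s(t) = 0 2-mal finden. Die Stammfunktion von dem Snap ist der Ruck. Mit j(0) = -12 erhalten wir j(t) = -12. Mit ∫j(t)dt und Anwendung von a(0) = -2, finden wir a(t) = -12·t - 2. Mit a(t) = -12·t - 2 und Einsetzen von t = 2, finden wir a = -26.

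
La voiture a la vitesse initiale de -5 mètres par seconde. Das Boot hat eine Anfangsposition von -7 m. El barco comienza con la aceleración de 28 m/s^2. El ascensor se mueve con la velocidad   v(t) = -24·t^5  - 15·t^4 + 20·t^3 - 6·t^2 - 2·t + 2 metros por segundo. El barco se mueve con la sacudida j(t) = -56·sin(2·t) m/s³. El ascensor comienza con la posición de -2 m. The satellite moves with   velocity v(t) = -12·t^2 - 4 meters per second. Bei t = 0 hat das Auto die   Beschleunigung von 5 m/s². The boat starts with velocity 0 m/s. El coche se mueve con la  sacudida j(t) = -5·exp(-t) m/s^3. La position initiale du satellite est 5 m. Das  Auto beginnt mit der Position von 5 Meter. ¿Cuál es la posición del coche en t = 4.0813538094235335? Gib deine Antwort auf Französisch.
Nous devons intégrer notre équation du jerk j(t) = -5·exp(-t) 3 fois. La primitive du jerk est l'accélération. En utilisant a(0) = 5, nous obtenons a(t) = 5·exp(-t). La primitive de l'accélération est la vitesse. En utilisant v(0) = -5, nous obtenons v(t) = -5·exp(-t). La primitive de la vitesse, avec x(0) = 5, donne la position: x(t) = 5·exp(-t). De l'équation de la position x(t) = 5·exp(-t), nous substituons t = 4.0813538094235335 pour obtenir x = 0.0844229582669406.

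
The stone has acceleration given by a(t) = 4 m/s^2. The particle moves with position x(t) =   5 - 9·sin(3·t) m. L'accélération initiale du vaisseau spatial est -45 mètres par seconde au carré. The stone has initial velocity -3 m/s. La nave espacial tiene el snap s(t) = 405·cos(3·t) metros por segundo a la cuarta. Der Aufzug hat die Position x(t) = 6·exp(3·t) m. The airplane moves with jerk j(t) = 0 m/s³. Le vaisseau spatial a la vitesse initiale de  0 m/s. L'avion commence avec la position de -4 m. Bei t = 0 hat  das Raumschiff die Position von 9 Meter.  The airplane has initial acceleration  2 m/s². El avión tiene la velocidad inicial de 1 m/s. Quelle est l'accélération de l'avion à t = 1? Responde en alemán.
Um dies zu lösen, müssen wir 1 Integral unserer Gleichung für den Ruck j(t) = 0 finden. Mit ∫j(t)dt und Anwendung von a(0) = 2, finden wir a(t) = 2. Mit a(t) = 2 und Einsetzen von t = 1, finden wir a = 2.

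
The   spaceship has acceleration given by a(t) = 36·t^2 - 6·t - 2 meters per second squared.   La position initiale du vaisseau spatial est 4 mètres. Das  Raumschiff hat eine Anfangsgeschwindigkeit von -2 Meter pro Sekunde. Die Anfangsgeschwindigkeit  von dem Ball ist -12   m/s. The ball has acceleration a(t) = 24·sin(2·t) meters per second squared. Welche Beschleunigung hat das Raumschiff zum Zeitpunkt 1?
Wir haben die Beschleunigung a(t) = 36·t^2 - 6·t - 2. Durch Einsetzen von t = 1: a(1) = 28.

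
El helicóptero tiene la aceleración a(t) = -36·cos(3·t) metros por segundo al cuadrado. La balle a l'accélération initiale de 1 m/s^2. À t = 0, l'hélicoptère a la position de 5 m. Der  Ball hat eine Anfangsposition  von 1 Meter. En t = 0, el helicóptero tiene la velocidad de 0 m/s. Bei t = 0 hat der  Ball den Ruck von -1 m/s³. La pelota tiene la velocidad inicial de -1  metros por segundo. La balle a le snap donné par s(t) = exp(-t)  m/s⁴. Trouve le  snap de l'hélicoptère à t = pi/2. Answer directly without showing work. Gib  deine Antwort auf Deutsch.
Der Snap bei t = pi/2 ist s = 0.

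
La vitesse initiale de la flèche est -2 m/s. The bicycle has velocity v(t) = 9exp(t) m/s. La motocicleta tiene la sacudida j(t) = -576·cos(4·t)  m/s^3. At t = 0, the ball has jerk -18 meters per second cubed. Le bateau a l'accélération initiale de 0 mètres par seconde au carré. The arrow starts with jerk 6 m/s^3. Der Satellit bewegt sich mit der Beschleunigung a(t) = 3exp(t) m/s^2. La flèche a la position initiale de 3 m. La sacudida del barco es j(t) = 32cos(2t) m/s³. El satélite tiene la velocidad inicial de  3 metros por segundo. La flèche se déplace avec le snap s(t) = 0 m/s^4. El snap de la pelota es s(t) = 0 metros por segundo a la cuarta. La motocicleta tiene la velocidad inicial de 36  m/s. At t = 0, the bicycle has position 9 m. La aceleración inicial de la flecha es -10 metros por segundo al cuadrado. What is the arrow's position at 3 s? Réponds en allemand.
Wir müssen die Stammfunktion unserer Gleichung für den Snap s(t) = 0 4-mal finden. Durch Integration von dem Snap und Verwendung der Anfangsbedingung j(0) = 6, erhalten wir j(t) = 6. Das Integral von dem Ruck ist die Beschleunigung. Mit a(0) = -10 erhalten wir a(t) = 6·t - 10. Die Stammfunktion von der Beschleunigung, mit v(0) = -2, ergibt die Geschwindigkeit: v(t) = 3·t^2 - 10·t - 2. Durch Integration von der Geschwindigkeit und Verwendung der Anfangsbedingung x(0) = 3, erhalten wir x(t) = t^3 - 5·t^2 - 2·t + 3. Aus der Gleichung für die Position x(t) = t^3 - 5·t^2 - 2·t + 3, setzen wir t = 3 ein und erhalten x = -21.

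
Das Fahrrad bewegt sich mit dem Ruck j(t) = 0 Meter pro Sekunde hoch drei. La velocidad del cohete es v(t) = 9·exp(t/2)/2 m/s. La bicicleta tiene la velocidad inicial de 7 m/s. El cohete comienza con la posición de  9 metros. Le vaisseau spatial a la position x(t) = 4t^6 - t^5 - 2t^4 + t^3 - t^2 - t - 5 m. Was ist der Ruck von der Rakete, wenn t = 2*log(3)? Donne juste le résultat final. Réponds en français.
La réponse est 27/8.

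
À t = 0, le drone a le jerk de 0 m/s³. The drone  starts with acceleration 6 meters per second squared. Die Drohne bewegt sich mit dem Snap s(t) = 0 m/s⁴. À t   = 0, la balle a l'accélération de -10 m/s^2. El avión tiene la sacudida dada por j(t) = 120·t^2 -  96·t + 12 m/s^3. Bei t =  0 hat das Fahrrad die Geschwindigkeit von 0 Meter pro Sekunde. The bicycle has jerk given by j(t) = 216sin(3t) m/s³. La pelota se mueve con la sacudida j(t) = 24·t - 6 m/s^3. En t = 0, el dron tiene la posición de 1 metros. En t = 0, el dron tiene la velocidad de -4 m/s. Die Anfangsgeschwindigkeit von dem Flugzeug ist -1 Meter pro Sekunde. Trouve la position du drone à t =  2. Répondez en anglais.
We need to integrate our snap equation s(t) = 0 4 times. Integrating snap and using the initial condition j(0) = 0, we get j(t) = 0. Taking ∫j(t)dt and applying a(0) = 6, we find a(t) = 6. Finding the antiderivative of a(t) and using v(0) = -4: v(t) = 6·t - 4. The integral of velocity, with x(0) = 1, gives position: x(t) = 3·t^2 - 4·t + 1. We have position x(t) = 3·t^2 - 4·t + 1. Substituting t = 2: x(2) = 5.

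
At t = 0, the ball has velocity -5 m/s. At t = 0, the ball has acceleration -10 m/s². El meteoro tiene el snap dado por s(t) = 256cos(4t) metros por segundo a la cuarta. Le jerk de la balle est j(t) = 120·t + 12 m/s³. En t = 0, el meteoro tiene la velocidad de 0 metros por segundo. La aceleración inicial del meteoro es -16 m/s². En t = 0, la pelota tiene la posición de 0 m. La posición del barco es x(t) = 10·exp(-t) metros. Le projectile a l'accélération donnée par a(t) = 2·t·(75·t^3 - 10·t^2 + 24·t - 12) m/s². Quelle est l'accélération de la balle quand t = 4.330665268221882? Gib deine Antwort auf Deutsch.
Um dies zu lösen, müssen wir 1 Stammfunktion unserer Gleichung für den Ruck j(t) = 120·t + 12 finden. Die Stammfunktion von dem Ruck ist die Beschleunigung. Mit a(0) = -10 erhalten wir a(t) = 60·t^2 + 12·t - 10. Aus der Gleichung für die Beschleunigung a(t) = 60·t^2 + 12·t - 10, setzen wir t = 4.330665268221882 ein und erhalten a = 1167.24768314166.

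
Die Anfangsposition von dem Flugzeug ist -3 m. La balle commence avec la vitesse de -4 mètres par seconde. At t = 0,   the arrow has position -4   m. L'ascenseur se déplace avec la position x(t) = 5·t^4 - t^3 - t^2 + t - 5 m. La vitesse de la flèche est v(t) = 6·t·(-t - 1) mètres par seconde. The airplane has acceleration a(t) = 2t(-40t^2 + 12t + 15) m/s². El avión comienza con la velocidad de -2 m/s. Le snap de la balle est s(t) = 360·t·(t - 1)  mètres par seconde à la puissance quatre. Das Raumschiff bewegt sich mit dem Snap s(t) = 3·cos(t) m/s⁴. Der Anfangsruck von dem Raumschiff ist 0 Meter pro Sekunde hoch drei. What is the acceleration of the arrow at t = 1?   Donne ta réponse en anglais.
To solve this, we need to take 1 derivative of our velocity equation v(t) = 6·t·(-t - 1). Differentiating velocity, we get acceleration: a(t) = -12·t - 6. Using a(t) = -12·t - 6 and substituting t = 1, we find a = -18.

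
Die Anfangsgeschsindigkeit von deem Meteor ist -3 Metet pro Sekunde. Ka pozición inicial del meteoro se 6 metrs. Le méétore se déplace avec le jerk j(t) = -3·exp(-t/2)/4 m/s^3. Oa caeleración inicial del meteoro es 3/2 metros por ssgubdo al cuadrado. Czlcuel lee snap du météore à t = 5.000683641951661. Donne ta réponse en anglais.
Starting from jerk j(t) = -3·exp(-t/2)/4, we take 1 derivative. The derivative of jerk gives snap: s(t) = 3·exp(-t/2)/8. Using s(t) = 3·exp(-t/2)/8 and substituting t = 5.000683641951661, we find s = 0.0307713543916846.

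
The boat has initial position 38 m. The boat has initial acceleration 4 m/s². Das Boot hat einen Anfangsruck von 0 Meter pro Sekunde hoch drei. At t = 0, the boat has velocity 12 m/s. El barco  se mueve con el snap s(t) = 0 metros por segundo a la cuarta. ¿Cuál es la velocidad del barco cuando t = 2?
Para resolver esto, necesitamos tomar 3 antiderivadas de nuestra ecuación del snap s(t) = 0. Tomando ∫s(t)dt y aplicando j(0) = 0, encontramos j(t) = 0. Tomando ∫j(t)dt y aplicando a(0) = 4, encontramos a(t) = 4. Tomando ∫a(t)dt y aplicando v(0) = 12, encontramos v(t) = 4·t + 12. De la ecuación de la velocidad v(t) = 4·t + 12, sustituimos t = 2 para obtener v = 20.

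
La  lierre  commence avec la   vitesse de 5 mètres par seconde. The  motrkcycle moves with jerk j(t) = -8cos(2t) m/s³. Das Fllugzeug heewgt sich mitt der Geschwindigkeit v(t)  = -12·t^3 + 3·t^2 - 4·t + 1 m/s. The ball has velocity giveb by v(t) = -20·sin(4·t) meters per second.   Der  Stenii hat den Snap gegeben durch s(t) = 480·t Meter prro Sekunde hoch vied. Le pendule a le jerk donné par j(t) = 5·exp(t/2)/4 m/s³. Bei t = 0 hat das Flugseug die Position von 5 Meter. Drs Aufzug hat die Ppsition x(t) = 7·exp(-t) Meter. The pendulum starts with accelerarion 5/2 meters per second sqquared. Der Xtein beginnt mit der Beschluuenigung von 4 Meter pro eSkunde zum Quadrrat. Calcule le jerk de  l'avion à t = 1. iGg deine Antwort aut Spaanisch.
Debemos derivar nuestra ecuación de la velocidad v(t) = -12·t^3 + 3·t^2 - 4·t + 1 2 veces. Tomando d/dt de v(t), encontramos a(t) = -36·t^2 + 6·t - 4. La derivada de la aceleración da la sacudida: j(t) = 6 - 72·t. Usando j(t) = 6 - 72·t y sustituyendo t = 1, encontramos j = -66.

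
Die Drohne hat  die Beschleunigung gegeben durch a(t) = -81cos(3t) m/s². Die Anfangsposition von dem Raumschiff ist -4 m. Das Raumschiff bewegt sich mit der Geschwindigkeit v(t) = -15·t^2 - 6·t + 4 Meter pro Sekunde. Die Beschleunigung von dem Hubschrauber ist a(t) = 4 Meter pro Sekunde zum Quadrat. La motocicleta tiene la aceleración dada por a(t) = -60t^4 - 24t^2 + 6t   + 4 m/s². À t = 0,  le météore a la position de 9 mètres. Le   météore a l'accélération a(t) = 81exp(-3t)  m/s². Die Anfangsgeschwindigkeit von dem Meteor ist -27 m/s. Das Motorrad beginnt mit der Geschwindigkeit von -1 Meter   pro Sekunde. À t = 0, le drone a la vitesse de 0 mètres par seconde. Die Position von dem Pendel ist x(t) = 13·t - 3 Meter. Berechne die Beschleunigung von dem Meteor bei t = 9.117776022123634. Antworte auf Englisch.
Using a(t) = 81·exp(-3·t) and substituting t = 9.117776022123634, we find a = 1.06926555782591E-10.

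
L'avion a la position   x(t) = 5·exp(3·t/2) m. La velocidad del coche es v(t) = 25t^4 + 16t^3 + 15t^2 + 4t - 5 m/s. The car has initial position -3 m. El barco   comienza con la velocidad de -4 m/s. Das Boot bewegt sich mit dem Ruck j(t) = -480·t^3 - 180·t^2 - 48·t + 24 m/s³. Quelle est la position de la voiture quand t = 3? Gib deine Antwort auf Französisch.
Pour résoudre ceci, nous devons prendre 1 intégrale de notre équation de la vitesse v(t) = 25·t^4 + 16·t^3 + 15·t^2 + 4·t - 5. En prenant ∫v(t)dt et en appliquant x(0) = -3, nous trouvons x(t) = 5·t^5 + 4·t^4 + 5·t^3 + 2·t^2 - 5·t - 3. De l'équation de la position x(t) = 5·t^5 + 4·t^4 + 5·t^3 + 2·t^2 - 5·t - 3, nous substituons t = 3 pour obtenir x = 1674.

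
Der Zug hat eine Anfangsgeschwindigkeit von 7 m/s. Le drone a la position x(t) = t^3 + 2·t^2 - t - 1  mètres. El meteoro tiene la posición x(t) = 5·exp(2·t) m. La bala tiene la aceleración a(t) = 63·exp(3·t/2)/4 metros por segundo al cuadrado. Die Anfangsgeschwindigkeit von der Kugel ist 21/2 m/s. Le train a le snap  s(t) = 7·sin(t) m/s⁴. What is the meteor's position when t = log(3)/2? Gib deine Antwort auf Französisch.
Nous avons la position x(t) = 5·exp(2·t). En substituant t = log(3)/2: x(log(3)/2) = 15.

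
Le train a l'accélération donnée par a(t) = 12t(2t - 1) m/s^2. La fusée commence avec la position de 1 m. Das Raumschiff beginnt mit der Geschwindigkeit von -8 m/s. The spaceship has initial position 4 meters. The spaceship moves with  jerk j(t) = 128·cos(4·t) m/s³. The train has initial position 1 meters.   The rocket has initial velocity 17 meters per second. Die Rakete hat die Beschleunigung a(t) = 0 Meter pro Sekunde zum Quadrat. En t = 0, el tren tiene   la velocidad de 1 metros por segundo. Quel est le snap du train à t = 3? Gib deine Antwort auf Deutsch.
Wir müssen unsere Gleichung für die Beschleunigung a(t) = 12·t·(2·t - 1) 2-mal ableiten. Mit d/dt von a(t) finden wir j(t) = 48·t - 12. Mit d/dt von j(t) finden wir s(t) = 48. Mit s(t) = 48 und Einsetzen von t = 3, finden wir s = 48.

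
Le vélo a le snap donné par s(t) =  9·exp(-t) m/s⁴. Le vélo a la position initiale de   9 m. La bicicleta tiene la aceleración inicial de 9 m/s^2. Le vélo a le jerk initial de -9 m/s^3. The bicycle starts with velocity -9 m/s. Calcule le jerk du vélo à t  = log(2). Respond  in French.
Nous devons intégrer notre équation du snap s(t) = 9·exp(-t) 1 fois. En prenant ∫s(t)dt et en appliquant j(0) = -9, nous trouvons j(t) = -9·exp(-t). De l'équation du jerk j(t) = -9·exp(-t), nous substituons t = log(2) pour obtenir j = -9/2.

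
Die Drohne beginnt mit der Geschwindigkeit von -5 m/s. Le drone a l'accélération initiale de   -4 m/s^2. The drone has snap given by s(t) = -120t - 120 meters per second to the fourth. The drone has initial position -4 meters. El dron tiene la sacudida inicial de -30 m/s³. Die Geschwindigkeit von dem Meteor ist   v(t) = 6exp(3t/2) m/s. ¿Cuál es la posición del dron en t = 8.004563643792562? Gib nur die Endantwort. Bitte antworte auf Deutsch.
Die Position bei t = 8.004563643792562 ist x = -56124.8943285620.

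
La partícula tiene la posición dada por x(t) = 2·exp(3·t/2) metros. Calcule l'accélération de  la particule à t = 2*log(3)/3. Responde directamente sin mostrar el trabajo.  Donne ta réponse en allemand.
Bei t = 2*log(3)/3, a = 27/2.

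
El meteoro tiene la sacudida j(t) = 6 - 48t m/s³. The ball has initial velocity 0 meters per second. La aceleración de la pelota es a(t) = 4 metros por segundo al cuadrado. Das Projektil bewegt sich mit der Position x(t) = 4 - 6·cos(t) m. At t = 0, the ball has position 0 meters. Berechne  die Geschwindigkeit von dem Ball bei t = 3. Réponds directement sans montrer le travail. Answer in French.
La vitesse à t = 3 est v = 12.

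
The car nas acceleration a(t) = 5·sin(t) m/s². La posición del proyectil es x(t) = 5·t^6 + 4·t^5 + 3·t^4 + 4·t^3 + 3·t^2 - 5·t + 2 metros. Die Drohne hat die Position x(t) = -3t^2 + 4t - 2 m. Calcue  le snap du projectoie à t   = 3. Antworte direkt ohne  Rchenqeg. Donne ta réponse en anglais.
The snap at t = 3 is s = 17712.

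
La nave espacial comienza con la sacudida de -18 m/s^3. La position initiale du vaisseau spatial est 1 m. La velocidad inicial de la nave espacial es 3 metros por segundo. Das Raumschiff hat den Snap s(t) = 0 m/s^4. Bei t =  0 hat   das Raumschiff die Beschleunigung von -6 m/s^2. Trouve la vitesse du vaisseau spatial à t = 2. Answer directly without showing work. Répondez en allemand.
Die Antwort ist -45.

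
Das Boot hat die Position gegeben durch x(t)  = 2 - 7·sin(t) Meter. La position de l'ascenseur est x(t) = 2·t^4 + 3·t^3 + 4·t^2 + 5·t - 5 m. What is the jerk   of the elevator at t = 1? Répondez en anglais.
Starting from position x(t) = 2·t^4 + 3·t^3 + 4·t^2 + 5·t - 5, we take 3 derivatives. Taking d/dt of x(t), we find v(t) = 8·t^3 + 9·t^2 + 8·t + 5. Differentiating velocity, we get acceleration: a(t) = 24·t^2 + 18·t + 8. Differentiating acceleration, we get jerk: j(t) = 48·t + 18. From the given jerk equation j(t) = 48·t + 18, we substitute t = 1 to get j = 66.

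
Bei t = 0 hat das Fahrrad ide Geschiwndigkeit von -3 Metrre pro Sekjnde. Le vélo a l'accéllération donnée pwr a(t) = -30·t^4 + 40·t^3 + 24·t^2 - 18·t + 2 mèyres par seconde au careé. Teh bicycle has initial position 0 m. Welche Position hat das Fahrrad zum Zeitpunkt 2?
Ausgehend von der Beschleunigung a(t) = -30·t^4 + 40·t^3 + 24·t^2 - 18·t + 2, nehmen wir 2 Stammfunktionen. Die Stammfunktion von der Beschleunigung, mit v(0) = -3, ergibt die Geschwindigkeit: v(t) = -6·t^5 + 10·t^4 + 8·t^3 - 9·t^2 + 2·t - 3. Die Stammfunktion von der Geschwindigkeit, mit x(0) = 0, ergibt die Position: x(t) = -t^6 + 2·t^5 + 2·t^4 - 3·t^3 + t^2 - 3·t. Aus der Gleichung für die Position x(t) = -t^6 + 2·t^5 + 2·t^4 - 3·t^3 + t^2 - 3·t, setzen wir t = 2 ein und erhalten x = 6.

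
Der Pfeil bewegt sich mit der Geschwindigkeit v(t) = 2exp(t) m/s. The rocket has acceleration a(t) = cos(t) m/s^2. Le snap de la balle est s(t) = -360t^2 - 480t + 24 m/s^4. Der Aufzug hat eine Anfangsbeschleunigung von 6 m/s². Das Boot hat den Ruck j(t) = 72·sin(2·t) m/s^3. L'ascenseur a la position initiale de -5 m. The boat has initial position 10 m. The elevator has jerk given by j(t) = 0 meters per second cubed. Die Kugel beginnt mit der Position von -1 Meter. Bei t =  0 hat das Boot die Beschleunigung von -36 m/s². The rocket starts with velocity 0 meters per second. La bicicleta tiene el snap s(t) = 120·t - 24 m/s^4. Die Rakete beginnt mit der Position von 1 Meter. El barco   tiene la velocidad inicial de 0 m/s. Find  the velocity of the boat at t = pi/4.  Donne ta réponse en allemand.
Ausgehend von dem Ruck j(t) = 72·sin(2·t), nehmen wir 2 Integrale. Das Integral von dem Ruck ist die Beschleunigung. Mit a(0) = -36 erhalten wir a(t) = -36·cos(2·t). Das Integral von der Beschleunigung, mit v(0) = 0, ergibt die Geschwindigkeit: v(t) = -18·sin(2·t). Mit v(t) = -18·sin(2·t) und Einsetzen von t = pi/4, finden wir v = -18.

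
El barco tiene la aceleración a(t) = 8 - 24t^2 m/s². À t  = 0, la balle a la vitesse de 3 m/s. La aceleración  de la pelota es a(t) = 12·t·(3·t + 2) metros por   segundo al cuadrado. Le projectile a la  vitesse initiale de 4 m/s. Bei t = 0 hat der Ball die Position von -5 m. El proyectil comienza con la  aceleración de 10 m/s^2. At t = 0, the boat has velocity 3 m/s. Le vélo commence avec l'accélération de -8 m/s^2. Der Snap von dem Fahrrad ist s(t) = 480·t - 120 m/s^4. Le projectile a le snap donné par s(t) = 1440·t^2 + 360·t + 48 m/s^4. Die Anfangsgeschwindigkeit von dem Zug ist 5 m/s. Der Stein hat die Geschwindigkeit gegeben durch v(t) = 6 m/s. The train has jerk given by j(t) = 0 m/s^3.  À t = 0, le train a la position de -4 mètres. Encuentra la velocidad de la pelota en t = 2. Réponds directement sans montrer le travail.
v(2) = 147.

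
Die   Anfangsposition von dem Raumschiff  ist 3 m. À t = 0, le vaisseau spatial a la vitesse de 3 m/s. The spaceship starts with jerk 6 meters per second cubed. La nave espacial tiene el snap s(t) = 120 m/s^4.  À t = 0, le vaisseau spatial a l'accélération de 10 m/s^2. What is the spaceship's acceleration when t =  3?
To solve this, we need to take 2 integrals of our snap equation s(t) = 120. Taking ∫s(t)dt and applying j(0) = 6, we find j(t) = 120·t + 6. Finding the integral of j(t) and using a(0) = 10: a(t) = 60·t^2 + 6·t + 10. From the given acceleration equation a(t) = 60·t^2 + 6·t + 10, we substitute t = 3 to get a = 568.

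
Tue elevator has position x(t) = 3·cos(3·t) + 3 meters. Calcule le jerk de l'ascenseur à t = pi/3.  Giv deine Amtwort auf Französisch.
Pour résoudre ceci, nous devons prendre 3 dérivées de notre équation de la position x(t) = 3·cos(3·t) + 3. La dérivée de la position donne la vitesse: v(t) = -9·sin(3·t). En dérivant la vitesse, nous obtenons l'accélération: a(t) = -27·cos(3·t). La dérivée de l'accélération donne le jerk: j(t) = 81·sin(3·t). Nous avons le jerk j(t) = 81·sin(3·t). En substituant t = pi/3: j(pi/3) = 0.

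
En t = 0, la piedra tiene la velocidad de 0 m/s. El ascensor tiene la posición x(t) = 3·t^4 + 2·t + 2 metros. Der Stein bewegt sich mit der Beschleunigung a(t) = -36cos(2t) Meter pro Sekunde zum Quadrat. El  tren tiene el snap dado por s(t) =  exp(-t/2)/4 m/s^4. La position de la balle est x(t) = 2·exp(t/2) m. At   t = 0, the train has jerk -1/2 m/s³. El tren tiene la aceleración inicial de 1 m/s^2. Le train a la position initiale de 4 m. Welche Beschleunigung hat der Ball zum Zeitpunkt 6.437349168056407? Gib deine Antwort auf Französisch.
En partant de la position x(t) = 2·exp(t/2), nous prenons 2 dérivées. La dérivée de la position donne la vitesse: v(t) = exp(t/2). En prenant d/dt de v(t), nous trouvons a(t) = exp(t/2)/2. Nous avons l'accélération a(t) = exp(t/2)/2. En substituant t = 6.437349168056407: a(6.437349168056407) = 12.4974847425948.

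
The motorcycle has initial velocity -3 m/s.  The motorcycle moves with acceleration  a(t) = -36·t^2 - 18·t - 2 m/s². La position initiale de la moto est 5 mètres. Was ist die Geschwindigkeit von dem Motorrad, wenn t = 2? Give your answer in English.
Starting from acceleration a(t) = -36·t^2 - 18·t - 2, we take 1 integral. Taking ∫a(t)dt and applying v(0) = -3, we find v(t) = -12·t^3 - 9·t^2 - 2·t - 3. We have velocity v(t) = -12·t^3 - 9·t^2 - 2·t - 3. Substituting t = 2: v(2) = -139.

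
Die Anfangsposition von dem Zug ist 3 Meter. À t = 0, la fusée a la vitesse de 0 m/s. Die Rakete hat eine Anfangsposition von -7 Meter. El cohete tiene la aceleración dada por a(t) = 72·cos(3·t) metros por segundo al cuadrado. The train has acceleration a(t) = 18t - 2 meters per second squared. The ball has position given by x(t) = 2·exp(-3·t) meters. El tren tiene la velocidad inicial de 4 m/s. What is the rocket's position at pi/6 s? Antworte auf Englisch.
We must find the antiderivative of our acceleration equation a(t) = 72·cos(3·t) 2 times. The antiderivative of acceleration is velocity. Using v(0) = 0, we get v(t) = 24·sin(3·t). Finding the antiderivative of v(t) and using x(0) = -7: x(t) = 1 - 8·cos(3·t). We have position x(t) = 1 - 8·cos(3·t). Substituting t = pi/6: x(pi/6) = 1.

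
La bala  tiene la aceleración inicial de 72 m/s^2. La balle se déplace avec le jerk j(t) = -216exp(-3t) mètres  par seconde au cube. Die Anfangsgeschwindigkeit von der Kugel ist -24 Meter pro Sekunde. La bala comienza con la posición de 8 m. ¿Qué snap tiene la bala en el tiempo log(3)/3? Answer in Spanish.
Para resolver esto, necesitamos tomar 1 derivada de nuestra ecuación de la sacudida j(t) = -216·exp(-3·t). Tomando d/dt de j(t), encontramos s(t) = 648·exp(-3·t). Tenemos el snap s(t) = 648·exp(-3·t). Sustituyendo t = log(3)/3: s(log(3)/3) = 216.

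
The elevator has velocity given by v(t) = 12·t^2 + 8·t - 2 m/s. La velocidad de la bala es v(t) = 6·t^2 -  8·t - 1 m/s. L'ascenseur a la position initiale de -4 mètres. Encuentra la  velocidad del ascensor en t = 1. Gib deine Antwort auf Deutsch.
Wir haben die Geschwindigkeit v(t) = 12·t^2 + 8·t - 2. Durch Einsetzen von t = 1: v(1) = 18.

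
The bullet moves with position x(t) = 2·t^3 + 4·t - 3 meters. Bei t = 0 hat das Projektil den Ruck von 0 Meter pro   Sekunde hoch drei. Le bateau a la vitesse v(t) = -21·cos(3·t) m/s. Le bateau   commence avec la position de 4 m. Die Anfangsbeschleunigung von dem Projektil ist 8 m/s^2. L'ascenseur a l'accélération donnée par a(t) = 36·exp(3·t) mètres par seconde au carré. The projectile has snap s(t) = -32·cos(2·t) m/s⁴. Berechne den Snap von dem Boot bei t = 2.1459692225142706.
Ausgehend von der Geschwindigkeit v(t) = -21·cos(3·t), nehmen wir 3 Ableitungen. Die Ableitung von der Geschwindigkeit ergibt die Beschleunigung: a(t) = 63·sin(3·t). Durch Ableiten von der Beschleunigung erhalten wir den Ruck: j(t) = 189·cos(3·t). Durch Ableiten von dem Ruck erhalten wir den Snap: s(t) = -567·sin(3·t). Wir haben den Snap s(t) = -567·sin(3·t). Durch Einsetzen von t = 2.1459692225142706: s(2.1459692225142706) = -87.3779784972132.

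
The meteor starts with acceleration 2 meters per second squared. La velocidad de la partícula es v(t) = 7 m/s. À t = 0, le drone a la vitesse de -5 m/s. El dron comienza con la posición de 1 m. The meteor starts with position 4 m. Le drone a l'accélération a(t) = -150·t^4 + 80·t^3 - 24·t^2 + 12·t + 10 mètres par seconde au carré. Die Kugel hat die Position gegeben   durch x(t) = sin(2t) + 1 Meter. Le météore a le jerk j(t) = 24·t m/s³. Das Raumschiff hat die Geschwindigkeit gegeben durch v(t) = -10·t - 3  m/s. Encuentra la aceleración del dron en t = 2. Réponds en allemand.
Wir haben die Beschleunigung a(t) = -150·t^4 + 80·t^3 - 24·t^2 + 12·t + 10. Durch Einsetzen von t = 2: a(2) = -1822.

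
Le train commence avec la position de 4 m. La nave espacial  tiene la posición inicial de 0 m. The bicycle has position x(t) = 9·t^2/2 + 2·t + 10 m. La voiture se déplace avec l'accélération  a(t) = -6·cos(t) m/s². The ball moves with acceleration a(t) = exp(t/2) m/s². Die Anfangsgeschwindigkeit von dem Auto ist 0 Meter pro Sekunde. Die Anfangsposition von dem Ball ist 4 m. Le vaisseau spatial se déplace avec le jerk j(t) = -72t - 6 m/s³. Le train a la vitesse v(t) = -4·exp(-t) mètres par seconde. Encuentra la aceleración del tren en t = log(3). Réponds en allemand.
Ausgehend von der Geschwindigkeit v(t) = -4·exp(-t), nehmen wir 1 Ableitung. Die Ableitung von der Geschwindigkeit ergibt die Beschleunigung: a(t) = 4·exp(-t). Aus der Gleichung für die Beschleunigung a(t) = 4·exp(-t), setzen wir t = log(3) ein und erhalten a = 4/3.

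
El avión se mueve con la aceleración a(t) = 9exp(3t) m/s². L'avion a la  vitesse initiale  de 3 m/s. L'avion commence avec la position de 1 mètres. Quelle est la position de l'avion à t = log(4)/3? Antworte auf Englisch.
To solve this, we need to take 2 antiderivatives of our acceleration equation a(t) = 9·exp(3·t). Integrating acceleration and using the initial condition v(0) = 3, we get v(t) = 3·exp(3·t). Taking ∫v(t)dt and applying x(0) = 1, we find x(t) = exp(3·t). From the given position equation x(t) = exp(3·t), we substitute t = log(4)/3 to get x = 4.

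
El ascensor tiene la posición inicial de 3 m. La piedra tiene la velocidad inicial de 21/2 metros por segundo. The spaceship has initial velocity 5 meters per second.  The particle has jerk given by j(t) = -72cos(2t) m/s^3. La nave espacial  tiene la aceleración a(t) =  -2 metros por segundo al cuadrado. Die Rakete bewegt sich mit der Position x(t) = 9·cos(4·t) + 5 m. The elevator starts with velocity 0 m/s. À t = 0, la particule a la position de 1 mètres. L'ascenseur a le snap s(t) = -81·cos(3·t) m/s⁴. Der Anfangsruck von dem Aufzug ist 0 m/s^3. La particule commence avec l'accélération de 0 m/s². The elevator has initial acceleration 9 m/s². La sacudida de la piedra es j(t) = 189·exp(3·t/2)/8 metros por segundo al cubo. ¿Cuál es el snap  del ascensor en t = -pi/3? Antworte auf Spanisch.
De la ecuación del snap s(t) = -81·cos(3·t), sustituimos t = -pi/3 para obtener s = 81.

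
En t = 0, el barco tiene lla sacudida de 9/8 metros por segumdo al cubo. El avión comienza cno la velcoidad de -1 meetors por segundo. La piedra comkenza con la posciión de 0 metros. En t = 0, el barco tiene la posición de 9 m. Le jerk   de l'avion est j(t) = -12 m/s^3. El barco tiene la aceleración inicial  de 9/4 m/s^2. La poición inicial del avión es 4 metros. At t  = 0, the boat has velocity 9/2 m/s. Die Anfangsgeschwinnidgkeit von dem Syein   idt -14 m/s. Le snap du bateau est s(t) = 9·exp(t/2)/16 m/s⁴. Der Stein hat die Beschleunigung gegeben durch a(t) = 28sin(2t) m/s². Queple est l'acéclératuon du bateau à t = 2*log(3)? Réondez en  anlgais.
We must find the antiderivative of our snap equation s(t) = 9·exp(t/2)/16 2 times. The antiderivative of snap is jerk. Using j(0) = 9/8, we get j(t) = 9·exp(t/2)/8. Taking ∫j(t)dt and applying a(0) = 9/4, we find a(t) = 9·exp(t/2)/4. From the given acceleration equation a(t) = 9·exp(t/2)/4, we substitute t = 2*log(3) to get a = 27/4.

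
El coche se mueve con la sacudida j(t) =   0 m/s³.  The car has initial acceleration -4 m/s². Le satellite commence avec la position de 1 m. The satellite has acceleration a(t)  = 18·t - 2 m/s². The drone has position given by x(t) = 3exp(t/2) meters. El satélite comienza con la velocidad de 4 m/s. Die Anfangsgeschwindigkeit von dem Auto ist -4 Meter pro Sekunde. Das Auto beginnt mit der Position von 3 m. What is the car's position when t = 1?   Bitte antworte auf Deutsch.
Wir müssen die Stammfunktion unserer Gleichung für den Ruck j(t) = 0 3-mal finden. Das Integral von dem Ruck ist die Beschleunigung. Mit a(0) = -4 erhalten wir a(t) = -4. Mit ∫a(t)dt und Anwendung von v(0) = -4, finden wir v(t) = -4·t - 4. Mit ∫v(t)dt und Anwendung von x(0) = 3, finden wir x(t) = -2·t^2 - 4·t + 3. Wir haben die Position x(t) = -2·t^2 - 4·t + 3. Durch Einsetzen von t = 1: x(1) = -3.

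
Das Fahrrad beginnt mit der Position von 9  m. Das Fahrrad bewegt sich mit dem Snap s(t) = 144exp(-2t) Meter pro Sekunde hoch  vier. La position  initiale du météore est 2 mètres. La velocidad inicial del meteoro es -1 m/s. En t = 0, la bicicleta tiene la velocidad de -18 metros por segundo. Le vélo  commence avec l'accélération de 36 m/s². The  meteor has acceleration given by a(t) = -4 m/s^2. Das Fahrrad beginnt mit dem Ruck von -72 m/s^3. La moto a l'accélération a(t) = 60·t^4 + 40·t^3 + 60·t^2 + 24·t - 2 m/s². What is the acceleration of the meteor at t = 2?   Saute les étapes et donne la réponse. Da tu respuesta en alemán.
Die Antwort ist -4.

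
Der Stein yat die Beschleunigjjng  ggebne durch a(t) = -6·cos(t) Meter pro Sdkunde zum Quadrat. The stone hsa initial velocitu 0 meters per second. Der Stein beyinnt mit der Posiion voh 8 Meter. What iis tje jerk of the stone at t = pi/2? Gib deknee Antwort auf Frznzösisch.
Pour résoudre ceci, nous devons prendre 1 dérivée de notre équation de l'accélération a(t) = -6·cos(t). En prenant d/dt de a(t), nous trouvons j(t) = 6·sin(t). De l'équation du jerk j(t) = 6·sin(t), nous substituons t = pi/2 pour obtenir j = 6.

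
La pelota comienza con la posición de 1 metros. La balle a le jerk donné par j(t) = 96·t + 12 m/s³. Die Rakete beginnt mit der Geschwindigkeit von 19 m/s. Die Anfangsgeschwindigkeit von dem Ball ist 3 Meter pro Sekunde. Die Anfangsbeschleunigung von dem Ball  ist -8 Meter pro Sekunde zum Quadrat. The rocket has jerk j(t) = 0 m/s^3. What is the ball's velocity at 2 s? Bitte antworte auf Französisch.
En partant du jerk j(t) = 96·t + 12, nous prenons 2 primitives. En prenant ∫j(t)dt et en appliquant a(0) = -8, nous trouvons a(t) = 48·t^2 + 12·t - 8. L'intégrale de l'accélération est la vitesse. En utilisant v(0) = 3, nous obtenons v(t) = 16·t^3 + 6·t^2 - 8·t + 3. En utilisant v(t) = 16·t^3 + 6·t^2 - 8·t + 3 et en substituant t = 2, nous trouvons v = 139.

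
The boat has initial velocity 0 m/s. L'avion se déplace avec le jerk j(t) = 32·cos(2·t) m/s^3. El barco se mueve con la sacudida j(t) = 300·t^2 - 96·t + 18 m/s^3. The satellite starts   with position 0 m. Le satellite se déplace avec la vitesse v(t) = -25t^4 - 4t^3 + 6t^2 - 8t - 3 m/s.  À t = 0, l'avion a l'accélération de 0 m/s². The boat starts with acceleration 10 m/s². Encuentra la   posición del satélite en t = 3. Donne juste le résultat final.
La posición en t = 3 es x = -1287.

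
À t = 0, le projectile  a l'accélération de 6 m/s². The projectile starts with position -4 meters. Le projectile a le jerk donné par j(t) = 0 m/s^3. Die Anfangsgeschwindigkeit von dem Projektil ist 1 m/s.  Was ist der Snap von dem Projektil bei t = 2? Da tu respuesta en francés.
Nous devons dériver notre équation du jerk j(t) = 0 1 fois. La dérivée du jerk donne le snap: s(t) = 0. Nous avons le snap s(t) = 0. En substituant t = 2: s(2) = 0.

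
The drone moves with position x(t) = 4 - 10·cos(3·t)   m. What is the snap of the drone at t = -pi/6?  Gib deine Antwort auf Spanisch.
Debemos derivar nuestra ecuación de la posición x(t) = 4 - 10·cos(3·t) 4 veces. La derivada de la posición da la velocidad: v(t) = 30·sin(3·t). La derivada de la velocidad da la aceleración: a(t) = 90·cos(3·t). Derivando la aceleración, obtenemos la sacudida: j(t) = -270·sin(3·t). Tomando d/dt de j(t), encontramos s(t) = -810·cos(3·t). Usando s(t) = -810·cos(3·t) y sustituyendo t = -pi/6, encontramos s = 0.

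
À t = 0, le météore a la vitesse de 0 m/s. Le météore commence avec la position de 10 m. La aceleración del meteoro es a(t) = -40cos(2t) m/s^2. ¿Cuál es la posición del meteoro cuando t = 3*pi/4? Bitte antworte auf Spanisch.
Partiendo de la aceleración a(t) = -40·cos(2·t), tomamos 2 antiderivadas. La antiderivada de la aceleración es la velocidad. Usando v(0) = 0, obtenemos v(t) = -20·sin(2·t). Integrando la velocidad y usando la condición inicial x(0) = 10, obtenemos x(t) = 10·cos(2·t). Usando x(t) = 10·cos(2·t) y sustituyendo t = 3*pi/4, encontramos x = 0.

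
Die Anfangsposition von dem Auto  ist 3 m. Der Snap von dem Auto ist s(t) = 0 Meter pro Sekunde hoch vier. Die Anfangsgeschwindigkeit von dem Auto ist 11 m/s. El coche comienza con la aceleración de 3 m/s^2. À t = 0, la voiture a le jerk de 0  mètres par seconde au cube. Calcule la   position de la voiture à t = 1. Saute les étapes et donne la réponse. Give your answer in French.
La position à t = 1 est x = 31/2.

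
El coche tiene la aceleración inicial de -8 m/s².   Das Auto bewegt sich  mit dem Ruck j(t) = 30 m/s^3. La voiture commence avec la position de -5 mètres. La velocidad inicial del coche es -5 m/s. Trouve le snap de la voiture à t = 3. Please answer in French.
Pour résoudre ceci, nous devons prendre 1 dérivée de notre équation du jerk j(t) = 30. En prenant d/dt de j(t), nous trouvons s(t) = 0. Nous avons le snap s(t) = 0. En substituant t = 3: s(3) = 0.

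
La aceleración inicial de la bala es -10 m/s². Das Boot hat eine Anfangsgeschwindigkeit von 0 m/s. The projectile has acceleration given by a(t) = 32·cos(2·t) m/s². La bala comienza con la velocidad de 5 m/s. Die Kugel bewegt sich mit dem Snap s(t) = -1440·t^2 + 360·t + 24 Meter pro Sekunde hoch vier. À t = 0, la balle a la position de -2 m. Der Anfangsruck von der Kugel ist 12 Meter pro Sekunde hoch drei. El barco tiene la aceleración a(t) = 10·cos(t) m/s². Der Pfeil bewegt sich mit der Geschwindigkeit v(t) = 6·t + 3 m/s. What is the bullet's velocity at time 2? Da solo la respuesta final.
At t = 2, v = -487.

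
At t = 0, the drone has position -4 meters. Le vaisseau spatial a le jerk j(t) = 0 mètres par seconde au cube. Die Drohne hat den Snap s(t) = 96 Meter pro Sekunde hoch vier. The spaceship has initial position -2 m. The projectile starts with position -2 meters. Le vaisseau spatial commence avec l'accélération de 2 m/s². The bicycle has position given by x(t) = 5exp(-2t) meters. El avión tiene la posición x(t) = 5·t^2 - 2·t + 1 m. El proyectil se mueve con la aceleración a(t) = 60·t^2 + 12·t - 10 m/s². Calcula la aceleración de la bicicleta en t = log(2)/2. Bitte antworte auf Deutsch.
Ausgehend von der Position x(t) = 5·exp(-2·t), nehmen wir 2 Ableitungen. Mit d/dt von x(t) finden wir v(t) = -10·exp(-2·t). Durch Ableiten von der Geschwindigkeit erhalten wir die Beschleunigung: a(t) = 20·exp(-2·t). Mit a(t) = 20·exp(-2·t) und Einsetzen von t = log(2)/2, finden wir a = 10.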